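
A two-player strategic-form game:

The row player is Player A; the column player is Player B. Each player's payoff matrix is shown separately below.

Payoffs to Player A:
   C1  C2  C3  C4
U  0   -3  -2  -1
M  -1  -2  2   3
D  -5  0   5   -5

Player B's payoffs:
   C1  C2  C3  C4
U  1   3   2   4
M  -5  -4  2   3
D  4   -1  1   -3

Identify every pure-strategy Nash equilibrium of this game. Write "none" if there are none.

For each player, find the best response to each opponent profile; mutual best responses are the pure NE.
Player A against C1: payoffs 0, -1, -5 → best response U.
Player A against C2: payoffs -3, -2, 0 → best response D.
Player A against C3: payoffs -2, 2, 5 → best response D.
Player A against C4: payoffs -1, 3, -5 → best response M.
Player B against U: payoffs 1, 3, 2, 4 → best response C4.
Player B against M: payoffs -5, -4, 2, 3 → best response C4.
Player B against D: payoffs 4, -1, 1, -3 → best response C1.
Mutual best responses: (M, C4).

The unique pure-strategy Nash equilibrium is (M, C4).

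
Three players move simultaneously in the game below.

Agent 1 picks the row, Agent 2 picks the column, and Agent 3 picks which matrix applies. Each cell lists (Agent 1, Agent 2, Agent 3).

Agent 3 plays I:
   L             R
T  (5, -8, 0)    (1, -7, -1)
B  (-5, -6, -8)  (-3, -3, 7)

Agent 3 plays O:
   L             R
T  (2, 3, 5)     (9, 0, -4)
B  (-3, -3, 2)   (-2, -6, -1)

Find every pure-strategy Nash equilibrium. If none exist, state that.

Agent 1 against (L, I): payoffs 5, -5 → best response T.
Agent 1 against (L, O): payoffs 2, -3 → best response T.
Agent 1 against (R, I): payoffs 1, -3 → best response T.
Agent 1 against (R, O): payoffs 9, -2 → best response T.
Agent 2 against (T, I): payoffs -8, -7 → best response R.
Agent 2 against (T, O): payoffs 3, 0 → best response L.
Agent 2 against (B, I): payoffs -6, -3 → best response R.
Agent 2 against (B, O): payoffs -3, -6 → best response L.
Agent 3 against (T, L): payoffs 0, 5 → best response O.
Agent 3 against (T, R): payoffs -1, -4 → best response I.
Agent 3 against (B, L): payoffs -8, 2 → best response O.
Agent 3 against (B, R): payoffs 7, -1 → best response I.
Mutual best responses: (T, L, O); (T, R, I).

(T, L, O), (T, R, I)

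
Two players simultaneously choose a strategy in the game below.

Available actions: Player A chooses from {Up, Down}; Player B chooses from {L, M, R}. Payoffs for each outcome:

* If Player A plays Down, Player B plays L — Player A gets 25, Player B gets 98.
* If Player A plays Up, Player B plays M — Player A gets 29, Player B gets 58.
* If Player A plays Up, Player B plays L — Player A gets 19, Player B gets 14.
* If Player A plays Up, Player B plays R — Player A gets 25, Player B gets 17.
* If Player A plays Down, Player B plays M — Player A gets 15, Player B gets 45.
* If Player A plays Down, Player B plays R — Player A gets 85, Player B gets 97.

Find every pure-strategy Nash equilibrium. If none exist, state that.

Player A against L: payoffs 19, 25 → best response Down.
Player A against M: payoffs 29, 15 → best response Up.
Player A against R: payoffs 25, 85 → best response Down.
Player B against Up: payoffs 14, 58, 17 → best response M.
Player B against Down: payoffs 98, 45, 97 → best response L.
Mutual best responses: (Up, M); (Down, L).

The pure Nash equilibria are (Up, M); (Down, L).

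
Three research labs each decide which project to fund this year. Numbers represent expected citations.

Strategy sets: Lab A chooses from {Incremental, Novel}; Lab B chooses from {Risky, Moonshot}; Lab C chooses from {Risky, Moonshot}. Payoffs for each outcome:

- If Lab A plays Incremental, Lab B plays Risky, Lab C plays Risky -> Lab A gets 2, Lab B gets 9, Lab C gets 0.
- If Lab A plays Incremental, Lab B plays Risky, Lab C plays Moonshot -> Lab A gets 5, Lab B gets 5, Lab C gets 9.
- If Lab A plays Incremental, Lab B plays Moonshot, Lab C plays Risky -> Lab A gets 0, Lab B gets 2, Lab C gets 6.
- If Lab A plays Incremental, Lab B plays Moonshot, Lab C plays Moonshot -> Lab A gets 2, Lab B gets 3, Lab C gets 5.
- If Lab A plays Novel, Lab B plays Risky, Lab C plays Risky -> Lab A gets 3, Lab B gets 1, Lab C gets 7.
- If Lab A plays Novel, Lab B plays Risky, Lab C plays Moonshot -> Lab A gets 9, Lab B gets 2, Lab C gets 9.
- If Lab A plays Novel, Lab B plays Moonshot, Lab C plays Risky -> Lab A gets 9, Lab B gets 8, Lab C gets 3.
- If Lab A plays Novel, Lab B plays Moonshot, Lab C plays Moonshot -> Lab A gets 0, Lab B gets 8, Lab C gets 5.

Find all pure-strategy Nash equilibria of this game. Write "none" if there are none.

There is no pure-strategy Nash equilibrium.

For each player, find the best response to each opponent profile; mutual best responses are the pure NE.
Lab A against (Risky, Risky): payoffs 2, 3 → best response Novel.
Lab A against (Risky, Moonshot): payoffs 5, 9 → best response Novel.
Lab A against (Moonshot, Risky): payoffs 0, 9 → best response Novel.
Lab A against (Moonshot, Moonshot): payoffs 2, 0 → best response Incremental.
Lab B against (Incremental, Risky): payoffs 9, 2 → best response Risky.
Lab B against (Incremental, Moonshot): payoffs 5, 3 → best response Risky.
Lab B against (Novel, Risky): payoffs 1, 8 → best response Moonshot.
Lab B against (Novel, Moonshot): payoffs 2, 8 → best response Moonshot.
Lab C against (Incremental, Risky): payoffs 0, 9 → best response Moonshot.
Lab C against (Incremental, Moonshot): payoffs 6, 5 → best response Risky.
Lab C against (Novel, Risky): payoffs 7, 9 → best response Moonshot.
Lab C against (Novel, Moonshot): payoffs 3, 5 → best response Moonshot.
No profile is a mutual best response for all players.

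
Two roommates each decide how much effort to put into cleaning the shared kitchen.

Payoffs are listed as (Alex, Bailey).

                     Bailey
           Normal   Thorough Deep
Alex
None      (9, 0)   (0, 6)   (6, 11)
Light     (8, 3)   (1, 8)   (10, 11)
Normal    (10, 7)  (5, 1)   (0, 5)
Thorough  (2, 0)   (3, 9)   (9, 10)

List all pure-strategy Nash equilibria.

(None, Normal): Alex can switch to Normal (9 → 10). Not NE.
(None, Thorough): Alex can switch to Light (0 → 1). Not NE.
(None, Deep): Alex can switch to Light (6 → 10). Not NE.
(Light, Normal): Alex can switch to None (8 → 9). Not NE.
(Light, Thorough): Alex can switch to Normal (1 → 5). Not NE.
(Light, Deep): Alex gets 10, best alternative 9; Bailey gets 11, best alternative 8. No profitable deviation — NE.
(Normal, Normal): Alex gets 10, best alternative 9; Bailey gets 7, best alternative 5. No profitable deviation — NE.
(Normal, Thorough): Bailey can switch to Normal (1 → 7). Not NE.
(Normal, Deep): Alex can switch to None (0 → 6). Not NE.
(Thorough, Normal): Alex can switch to None (2 → 9). Not NE.
(Thorough, Thorough): Alex can switch to Normal (3 → 5). Not NE.
(Thorough, Deep): Alex can switch to Light (9 → 10). Not NE.

(Light, Deep) and (Normal, Normal)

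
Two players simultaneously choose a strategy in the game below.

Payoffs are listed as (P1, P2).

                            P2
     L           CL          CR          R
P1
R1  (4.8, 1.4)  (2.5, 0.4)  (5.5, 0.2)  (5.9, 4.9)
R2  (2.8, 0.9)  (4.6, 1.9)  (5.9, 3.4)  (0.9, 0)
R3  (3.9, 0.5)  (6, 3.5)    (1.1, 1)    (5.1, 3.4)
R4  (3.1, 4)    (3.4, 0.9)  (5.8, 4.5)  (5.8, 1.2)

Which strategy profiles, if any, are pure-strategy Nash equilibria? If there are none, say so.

(R1, R), (R2, CR), (R3, CL)

P1 against L: payoffs 4.8, 2.8, 3.9, 3.1 → best response R1.
P1 against CL: payoffs 2.5, 4.6, 6, 3.4 → best response R3.
P1 against CR: payoffs 5.5, 5.9, 1.1, 5.8 → best response R2.
P1 against R: payoffs 5.9, 0.9, 5.1, 5.8 → best response R1.
P2 against R1: payoffs 1.4, 0.4, 0.2, 4.9 → best response R.
P2 against R2: payoffs 0.9, 1.9, 3.4, 0 → best response CR.
P2 against R3: payoffs 0.5, 3.5, 1, 3.4 → best response CL.
P2 against R4: payoffs 4, 0.9, 4.5, 1.2 → best response CR.
Mutual best responses: (R1, R); (R2, CR); (R3, CL).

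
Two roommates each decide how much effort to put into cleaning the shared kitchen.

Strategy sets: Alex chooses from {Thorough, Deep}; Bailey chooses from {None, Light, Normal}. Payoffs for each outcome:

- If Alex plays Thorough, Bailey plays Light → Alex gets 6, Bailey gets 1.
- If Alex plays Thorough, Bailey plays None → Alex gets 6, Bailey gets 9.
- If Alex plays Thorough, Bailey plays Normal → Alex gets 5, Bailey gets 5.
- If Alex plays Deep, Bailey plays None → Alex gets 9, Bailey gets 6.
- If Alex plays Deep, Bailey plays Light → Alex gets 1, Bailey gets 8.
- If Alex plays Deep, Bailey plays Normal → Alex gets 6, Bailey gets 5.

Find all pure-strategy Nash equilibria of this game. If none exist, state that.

This game has no pure Nash equilibrium.

Alex against None: payoffs 6, 9 → best response Deep.
Alex against Light: payoffs 6, 1 → best response Thorough.
Alex against Normal: payoffs 5, 6 → best response Deep.
Bailey against Thorough: payoffs 9, 1, 5 → best response None.
Bailey against Deep: payoffs 6, 8, 5 → best response Light.
No profile is a mutual best response for all players.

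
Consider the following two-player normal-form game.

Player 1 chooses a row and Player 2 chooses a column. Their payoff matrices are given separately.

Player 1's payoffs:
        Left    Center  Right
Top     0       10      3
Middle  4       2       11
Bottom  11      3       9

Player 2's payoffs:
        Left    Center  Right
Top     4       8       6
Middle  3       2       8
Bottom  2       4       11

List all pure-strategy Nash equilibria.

Pure-strategy Nash equilibria: (Top, Center) and (Middle, Right)

(Top, Left): Player 1 can switch to Middle (0 → 4). Not NE.
(Top, Center): Player 1 gets 10, best alternative 3; Player 2 gets 8, best alternative 6. No profitable deviation — NE.
(Top, Right): Player 1 can switch to Middle (3 → 11). Not NE.
(Middle, Left): Player 1 can switch to Bottom (4 → 11). Not NE.
(Middle, Center): Player 1 can switch to Top (2 → 10). Not NE.
(Middle, Right): Player 1 gets 11, best alternative 9; Player 2 gets 8, best alternative 3. No profitable deviation — NE.
(Bottom, Left): Player 2 can switch to Center (2 → 4). Not NE.
(Bottom, Center): Player 1 can switch to Top (3 → 10). Not NE.
(Bottom, Right): Player 1 can switch to Middle (9 → 11). Not NE.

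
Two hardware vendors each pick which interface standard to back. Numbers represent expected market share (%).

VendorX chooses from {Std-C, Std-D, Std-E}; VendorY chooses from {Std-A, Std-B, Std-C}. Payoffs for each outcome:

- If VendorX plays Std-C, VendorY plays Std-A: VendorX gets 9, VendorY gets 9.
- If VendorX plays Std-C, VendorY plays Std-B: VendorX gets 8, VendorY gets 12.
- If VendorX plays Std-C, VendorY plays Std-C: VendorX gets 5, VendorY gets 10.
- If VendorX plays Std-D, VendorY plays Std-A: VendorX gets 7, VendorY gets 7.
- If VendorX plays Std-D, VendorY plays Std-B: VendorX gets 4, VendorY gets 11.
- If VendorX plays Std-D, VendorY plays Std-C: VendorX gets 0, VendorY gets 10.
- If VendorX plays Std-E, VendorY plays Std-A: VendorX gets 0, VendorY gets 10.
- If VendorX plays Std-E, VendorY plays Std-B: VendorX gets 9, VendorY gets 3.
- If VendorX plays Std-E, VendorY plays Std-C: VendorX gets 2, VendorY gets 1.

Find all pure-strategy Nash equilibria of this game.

There is no pure-strategy Nash equilibrium.

VendorX against Std-A: payoffs 9, 7, 0 → best response Std-C.
VendorX against Std-B: payoffs 8, 4, 9 → best response Std-E.
VendorX against Std-C: payoffs 5, 0, 2 → best response Std-C.
VendorY against Std-C: payoffs 9, 12, 10 → best response Std-B.
VendorY against Std-D: payoffs 7, 11, 10 → best response Std-B.
VendorY against Std-E: payoffs 10, 3, 1 → best response Std-A.
No profile is a mutual best response for all players.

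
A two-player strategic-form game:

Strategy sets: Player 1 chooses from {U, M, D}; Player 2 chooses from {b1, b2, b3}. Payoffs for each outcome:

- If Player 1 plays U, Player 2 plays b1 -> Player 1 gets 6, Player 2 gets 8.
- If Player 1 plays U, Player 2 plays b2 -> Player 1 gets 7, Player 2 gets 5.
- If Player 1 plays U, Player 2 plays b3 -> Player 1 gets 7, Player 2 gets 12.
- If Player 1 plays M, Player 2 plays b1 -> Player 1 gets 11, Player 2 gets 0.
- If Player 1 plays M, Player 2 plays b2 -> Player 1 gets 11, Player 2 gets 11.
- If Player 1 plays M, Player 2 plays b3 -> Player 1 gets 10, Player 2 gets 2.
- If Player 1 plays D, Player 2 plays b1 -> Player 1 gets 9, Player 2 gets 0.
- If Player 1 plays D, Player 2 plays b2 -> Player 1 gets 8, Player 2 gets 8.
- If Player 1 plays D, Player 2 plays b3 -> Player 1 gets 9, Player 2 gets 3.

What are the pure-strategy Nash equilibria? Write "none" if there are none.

Pure NE: (M, b2)

For each player, find the best response to each opponent profile; mutual best responses are the pure NE.
Player 1 against b1: payoffs 6, 11, 9 → best response M.
Player 1 against b2: payoffs 7, 11, 8 → best response M.
Player 1 against b3: payoffs 7, 10, 9 → best response M.
Player 2 against U: payoffs 8, 5, 12 → best response b3.
Player 2 against M: payoffs 0, 11, 2 → best response b2.
Player 2 against D: payoffs 0, 8, 3 → best response b2.
Mutual best responses: (M, b2).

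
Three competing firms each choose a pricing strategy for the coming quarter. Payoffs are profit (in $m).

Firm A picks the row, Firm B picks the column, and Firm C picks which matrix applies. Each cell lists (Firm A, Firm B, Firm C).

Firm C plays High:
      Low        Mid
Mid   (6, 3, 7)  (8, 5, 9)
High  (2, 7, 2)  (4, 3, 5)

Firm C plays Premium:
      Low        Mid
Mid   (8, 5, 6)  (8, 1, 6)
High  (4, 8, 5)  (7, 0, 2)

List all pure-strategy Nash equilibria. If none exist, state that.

Pure NE: (Mid, Mid, High)

Firm A against (Low, High): payoffs 6, 2 → best response Mid.
Firm A against (Low, Premium): payoffs 8, 4 → best response Mid.
Firm A against (Mid, High): payoffs 8, 4 → best response Mid.
Firm A against (Mid, Premium): payoffs 8, 7 → best response Mid.
Firm B against (Mid, High): payoffs 3, 5 → best response Mid.
Firm B against (Mid, Premium): payoffs 5, 1 → best response Low.
Firm B against (High, High): payoffs 7, 3 → best response Low.
Firm B against (High, Premium): payoffs 8, 0 → best response Low.
Firm C against (Mid, Low): payoffs 7, 6 → best response High.
Firm C against (Mid, Mid): payoffs 9, 6 → best response High.
Firm C against (High, Low): payoffs 2, 5 → best response Premium.
Firm C against (High, Mid): payoffs 5, 2 → best response High.
Mutual best responses: (Mid, Mid, High).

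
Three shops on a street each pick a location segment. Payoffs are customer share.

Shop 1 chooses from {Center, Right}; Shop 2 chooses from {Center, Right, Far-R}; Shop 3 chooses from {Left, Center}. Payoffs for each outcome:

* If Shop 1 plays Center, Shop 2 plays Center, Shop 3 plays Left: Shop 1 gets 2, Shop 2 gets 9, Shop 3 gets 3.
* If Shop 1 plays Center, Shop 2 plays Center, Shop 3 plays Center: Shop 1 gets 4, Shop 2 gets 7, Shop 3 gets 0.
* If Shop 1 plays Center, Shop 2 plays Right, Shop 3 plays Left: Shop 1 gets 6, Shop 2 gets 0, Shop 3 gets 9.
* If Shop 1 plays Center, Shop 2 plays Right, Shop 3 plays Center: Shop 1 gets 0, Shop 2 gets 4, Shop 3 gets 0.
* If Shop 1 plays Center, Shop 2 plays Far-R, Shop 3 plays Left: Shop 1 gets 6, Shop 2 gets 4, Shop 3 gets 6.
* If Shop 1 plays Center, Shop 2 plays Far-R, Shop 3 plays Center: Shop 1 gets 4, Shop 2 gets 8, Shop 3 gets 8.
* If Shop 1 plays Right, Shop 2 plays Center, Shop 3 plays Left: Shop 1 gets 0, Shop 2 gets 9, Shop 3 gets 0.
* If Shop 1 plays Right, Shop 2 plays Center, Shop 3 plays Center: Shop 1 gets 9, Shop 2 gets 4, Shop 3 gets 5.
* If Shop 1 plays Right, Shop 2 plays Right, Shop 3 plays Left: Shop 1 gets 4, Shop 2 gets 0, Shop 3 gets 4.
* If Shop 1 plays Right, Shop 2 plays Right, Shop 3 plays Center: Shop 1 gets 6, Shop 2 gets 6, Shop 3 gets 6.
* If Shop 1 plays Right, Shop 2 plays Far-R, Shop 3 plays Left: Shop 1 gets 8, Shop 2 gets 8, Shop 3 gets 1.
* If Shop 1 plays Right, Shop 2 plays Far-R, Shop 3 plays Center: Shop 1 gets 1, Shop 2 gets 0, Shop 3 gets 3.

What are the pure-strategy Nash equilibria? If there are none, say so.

Shop 1 against (Center, Left): payoffs 2, 0 → best response Center.
Shop 1 against (Center, Center): payoffs 4, 9 → best response Right.
Shop 1 against (Right, Left): payoffs 6, 4 → best response Center.
Shop 1 against (Right, Center): payoffs 0, 6 → best response Right.
Shop 1 against (Far-R, Left): payoffs 6, 8 → best response Right.
Shop 1 against (Far-R, Center): payoffs 4, 1 → best response Center.
Shop 2 against (Center, Left): payoffs 9, 0, 4 → best response Center.
Shop 2 against (Center, Center): payoffs 7, 4, 8 → best response Far-R.
Shop 2 against (Right, Left): payoffs 9, 0, 8 → best response Center.
Shop 2 against (Right, Center): payoffs 4, 6, 0 → best response Right.
Shop 3 against (Center, Center): payoffs 3, 0 → best response Left.
Shop 3 against (Center, Right): payoffs 9, 0 → best response Left.
Shop 3 against (Center, Far-R): payoffs 6, 8 → best response Center.
Shop 3 against (Right, Center): payoffs 0, 5 → best response Center.
Shop 3 against (Right, Right): payoffs 4, 6 → best response Center.
Shop 3 against (Right, Far-R): payoffs 1, 3 → best response Center.
Mutual best responses: (Center, Center, Left); (Center, Far-R, Center); (Right, Right, Center).

The pure Nash equilibria are (Center, Center, Left), (Center, Far-R, Center), (Right, Right, Center).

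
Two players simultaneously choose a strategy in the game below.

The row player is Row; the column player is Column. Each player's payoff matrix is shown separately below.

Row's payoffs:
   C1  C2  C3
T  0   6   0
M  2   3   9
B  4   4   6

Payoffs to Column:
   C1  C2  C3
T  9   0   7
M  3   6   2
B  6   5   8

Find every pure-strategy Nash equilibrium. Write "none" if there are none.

This game has no pure Nash equilibrium.

Row against C1: payoffs 0, 2, 4 → best response B.
Row against C2: payoffs 6, 3, 4 → best response T.
Row against C3: payoffs 0, 9, 6 → best response M.
Column against T: payoffs 9, 0, 7 → best response C1.
Column against M: payoffs 3, 6, 2 → best response C2.
Column against B: payoffs 6, 5, 8 → best response C3.
No profile is a mutual best response for all players.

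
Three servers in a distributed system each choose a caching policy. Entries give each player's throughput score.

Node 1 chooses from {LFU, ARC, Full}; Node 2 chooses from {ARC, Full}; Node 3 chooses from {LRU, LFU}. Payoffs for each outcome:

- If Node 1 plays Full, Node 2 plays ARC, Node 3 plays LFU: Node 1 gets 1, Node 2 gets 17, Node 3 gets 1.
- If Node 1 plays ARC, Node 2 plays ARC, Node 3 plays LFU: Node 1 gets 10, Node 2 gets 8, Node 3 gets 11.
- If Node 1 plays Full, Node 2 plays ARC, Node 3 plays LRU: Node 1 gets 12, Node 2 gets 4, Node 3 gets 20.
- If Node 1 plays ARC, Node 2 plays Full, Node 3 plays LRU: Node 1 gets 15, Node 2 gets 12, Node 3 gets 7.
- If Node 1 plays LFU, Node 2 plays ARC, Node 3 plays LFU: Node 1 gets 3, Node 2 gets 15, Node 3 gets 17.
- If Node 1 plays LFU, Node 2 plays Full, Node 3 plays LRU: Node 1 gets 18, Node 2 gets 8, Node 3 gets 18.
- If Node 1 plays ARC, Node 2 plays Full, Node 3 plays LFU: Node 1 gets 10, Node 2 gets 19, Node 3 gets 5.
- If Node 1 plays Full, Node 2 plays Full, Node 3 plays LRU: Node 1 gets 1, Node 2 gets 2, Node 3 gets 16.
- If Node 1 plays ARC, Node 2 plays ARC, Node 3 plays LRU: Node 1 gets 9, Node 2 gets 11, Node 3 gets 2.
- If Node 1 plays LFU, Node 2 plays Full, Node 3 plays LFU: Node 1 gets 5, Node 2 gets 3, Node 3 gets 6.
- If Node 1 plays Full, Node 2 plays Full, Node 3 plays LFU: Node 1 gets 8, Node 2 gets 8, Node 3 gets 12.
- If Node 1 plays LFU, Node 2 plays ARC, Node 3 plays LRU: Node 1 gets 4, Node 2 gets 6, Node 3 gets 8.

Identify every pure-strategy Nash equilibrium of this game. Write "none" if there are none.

The pure Nash equilibria are (LFU, Full, LRU) and (Full, ARC, LRU).

Node 1 against (ARC, LRU): payoffs 4, 9, 12 → best response Full.
Node 1 against (ARC, LFU): payoffs 3, 10, 1 → best response ARC.
Node 1 against (Full, LRU): payoffs 18, 15, 1 → best response LFU.
Node 1 against (Full, LFU): payoffs 5, 10, 8 → best response ARC.
Node 2 against (LFU, LRU): payoffs 6, 8 → best response Full.
Node 2 against (LFU, LFU): payoffs 15, 3 → best response ARC.
Node 2 against (ARC, LRU): payoffs 11, 12 → best response Full.
Node 2 against (ARC, LFU): payoffs 8, 19 → best response Full.
Node 2 against (Full, LRU): payoffs 4, 2 → best response ARC.
Node 2 against (Full, LFU): payoffs 17, 8 → best response ARC.
Node 3 against (LFU, ARC): payoffs 8, 17 → best response LFU.
Node 3 against (LFU, Full): payoffs 18, 6 → best response LRU.
Node 3 against (ARC, ARC): payoffs 2, 11 → best response LFU.
Node 3 against (ARC, Full): payoffs 7, 5 → best response LRU.
Node 3 against (Full, ARC): payoffs 20, 1 → best response LRU.
Node 3 against (Full, Full): payoffs 16, 12 → best response LRU.
Mutual best responses: (LFU, Full, LRU); (Full, ARC, LRU).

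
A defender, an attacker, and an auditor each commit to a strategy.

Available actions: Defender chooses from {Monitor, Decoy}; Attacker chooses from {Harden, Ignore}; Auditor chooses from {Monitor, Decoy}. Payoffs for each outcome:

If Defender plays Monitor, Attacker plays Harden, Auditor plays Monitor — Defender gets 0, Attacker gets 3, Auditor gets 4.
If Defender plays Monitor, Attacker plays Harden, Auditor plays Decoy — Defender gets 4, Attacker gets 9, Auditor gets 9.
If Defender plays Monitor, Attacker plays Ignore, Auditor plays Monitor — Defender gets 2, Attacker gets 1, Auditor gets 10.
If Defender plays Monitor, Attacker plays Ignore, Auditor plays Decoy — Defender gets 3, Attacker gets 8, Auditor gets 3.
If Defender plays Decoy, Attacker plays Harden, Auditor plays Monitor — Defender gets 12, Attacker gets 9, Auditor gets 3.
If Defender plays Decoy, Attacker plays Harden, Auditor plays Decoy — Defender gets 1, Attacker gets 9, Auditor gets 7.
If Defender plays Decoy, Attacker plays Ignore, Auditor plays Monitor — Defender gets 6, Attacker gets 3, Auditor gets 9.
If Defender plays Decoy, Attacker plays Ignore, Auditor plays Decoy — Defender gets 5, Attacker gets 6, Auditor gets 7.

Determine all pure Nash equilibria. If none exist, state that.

(Monitor, Harden, Decoy)

For each player, find the best response to each opponent profile; mutual best responses are the pure NE.
Defender against (Harden, Monitor): payoffs 0, 12 → best response Decoy.
Defender against (Harden, Decoy): payoffs 4, 1 → best response Monitor.
Defender against (Ignore, Monitor): payoffs 2, 6 → best response Decoy.
Defender against (Ignore, Decoy): payoffs 3, 5 → best response Decoy.
Attacker against (Monitor, Monitor): payoffs 3, 1 → best response Harden.
Attacker against (Monitor, Decoy): payoffs 9, 8 → best response Harden.
Attacker against (Decoy, Monitor): payoffs 9, 3 → best response Harden.
Attacker against (Decoy, Decoy): payoffs 9, 6 → best response Harden.
Auditor against (Monitor, Harden): payoffs 4, 9 → best response Decoy.
Auditor against (Monitor, Ignore): payoffs 10, 3 → best response Monitor.
Auditor against (Decoy, Harden): payoffs 3, 7 → best response Decoy.
Auditor against (Decoy, Ignore): payoffs 9, 7 → best response Monitor.
Mutual best responses: (Monitor, Harden, Decoy).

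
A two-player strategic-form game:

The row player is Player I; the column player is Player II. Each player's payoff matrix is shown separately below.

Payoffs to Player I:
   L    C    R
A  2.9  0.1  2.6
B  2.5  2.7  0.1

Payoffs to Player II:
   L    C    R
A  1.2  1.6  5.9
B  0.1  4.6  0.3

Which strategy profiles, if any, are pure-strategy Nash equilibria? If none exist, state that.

(A, R) and (B, C)

Player I against L: payoffs 2.9, 2.5 → best response A.
Player I against C: payoffs 0.1, 2.7 → best response B.
Player I against R: payoffs 2.6, 0.1 → best response A.
Player II against A: payoffs 1.2, 1.6, 5.9 → best response R.
Player II against B: payoffs 0.1, 4.6, 0.3 → best response C.
Mutual best responses: (A, R); (B, C).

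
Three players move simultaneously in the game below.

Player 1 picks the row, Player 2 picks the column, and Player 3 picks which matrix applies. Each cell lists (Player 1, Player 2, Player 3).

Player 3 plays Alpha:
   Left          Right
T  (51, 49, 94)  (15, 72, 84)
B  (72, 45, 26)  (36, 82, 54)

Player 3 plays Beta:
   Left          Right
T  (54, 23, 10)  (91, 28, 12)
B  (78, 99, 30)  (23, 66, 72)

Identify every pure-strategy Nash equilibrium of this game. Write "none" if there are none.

Pure NE: (B, Left, Beta)

Player 1 against (Left, Alpha): payoffs 51, 72 → best response B.
Player 1 against (Left, Beta): payoffs 54, 78 → best response B.
Player 1 against (Right, Alpha): payoffs 15, 36 → best response B.
Player 1 against (Right, Beta): payoffs 91, 23 → best response T.
Player 2 against (T, Alpha): payoffs 49, 72 → best response Right.
Player 2 against (T, Beta): payoffs 23, 28 → best response Right.
Player 2 against (B, Alpha): payoffs 45, 82 → best response Right.
Player 2 against (B, Beta): payoffs 99, 66 → best response Left.
Player 3 against (T, Left): payoffs 94, 10 → best response Alpha.
Player 3 against (T, Right): payoffs 84, 12 → best response Alpha.
Player 3 against (B, Left): payoffs 26, 30 → best response Beta.
Player 3 against (B, Right): payoffs 54, 72 → best response Beta.
Mutual best responses: (B, Left, Beta).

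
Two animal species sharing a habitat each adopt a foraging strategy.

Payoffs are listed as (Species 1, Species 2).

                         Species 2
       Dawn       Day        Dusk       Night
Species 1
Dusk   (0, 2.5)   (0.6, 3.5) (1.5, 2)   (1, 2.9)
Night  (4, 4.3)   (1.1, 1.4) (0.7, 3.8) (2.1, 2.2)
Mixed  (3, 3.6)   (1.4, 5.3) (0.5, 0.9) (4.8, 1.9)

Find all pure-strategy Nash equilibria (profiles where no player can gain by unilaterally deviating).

Species 1 against Dawn: payoffs 0, 4, 3 → best response Night.
Species 1 against Day: payoffs 0.6, 1.1, 1.4 → best response Mixed.
Species 1 against Dusk: payoffs 1.5, 0.7, 0.5 → best response Dusk.
Species 1 against Night: payoffs 1, 2.1, 4.8 → best response Mixed.
Species 2 against Dusk: payoffs 2.5, 3.5, 2, 2.9 → best response Day.
Species 2 against Night: payoffs 4.3, 1.4, 3.8, 2.2 → best response Dawn.
Species 2 against Mixed: payoffs 3.6, 5.3, 0.9, 1.9 → best response Day.
Mutual best responses: (Night, Dawn); (Mixed, Day).

(Night, Dawn), (Mixed, Day)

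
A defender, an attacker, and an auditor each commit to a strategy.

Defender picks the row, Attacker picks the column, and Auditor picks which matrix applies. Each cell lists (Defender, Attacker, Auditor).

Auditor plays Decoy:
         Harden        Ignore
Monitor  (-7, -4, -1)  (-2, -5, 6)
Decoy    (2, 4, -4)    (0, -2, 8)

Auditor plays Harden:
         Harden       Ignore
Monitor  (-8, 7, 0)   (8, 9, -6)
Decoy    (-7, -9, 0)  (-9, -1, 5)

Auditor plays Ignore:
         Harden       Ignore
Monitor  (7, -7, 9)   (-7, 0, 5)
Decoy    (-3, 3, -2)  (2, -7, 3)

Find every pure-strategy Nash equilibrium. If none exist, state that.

Defender against (Harden, Decoy): payoffs -7, 2 → best response Decoy.
Defender against (Harden, Harden): payoffs -8, -7 → best response Decoy.
Defender against (Harden, Ignore): payoffs 7, -3 → best response Monitor.
Defender against (Ignore, Decoy): payoffs -2, 0 → best response Decoy.
Defender against (Ignore, Harden): payoffs 8, -9 → best response Monitor.
Defender against (Ignore, Ignore): payoffs -7, 2 → best response Decoy.
Attacker against (Monitor, Decoy): payoffs -4, -5 → best response Harden.
Attacker against (Monitor, Harden): payoffs 7, 9 → best response Ignore.
Attacker against (Monitor, Ignore): payoffs -7, 0 → best response Ignore.
Attacker against (Decoy, Decoy): payoffs 4, -2 → best response Harden.
Attacker against (Decoy, Harden): payoffs -9, -1 → best response Ignore.
Attacker against (Decoy, Ignore): payoffs 3, -7 → best response Harden.
Auditor against (Monitor, Harden): payoffs -1, 0, 9 → best response Ignore.
Auditor against (Monitor, Ignore): payoffs 6, -6, 5 → best response Decoy.
Auditor against (Decoy, Harden): payoffs -4, 0, -2 → best response Harden.
Auditor against (Decoy, Ignore): payoffs 8, 5, 3 → best response Decoy.
No profile is a mutual best response for all players.

There is no pure-strategy Nash equilibrium.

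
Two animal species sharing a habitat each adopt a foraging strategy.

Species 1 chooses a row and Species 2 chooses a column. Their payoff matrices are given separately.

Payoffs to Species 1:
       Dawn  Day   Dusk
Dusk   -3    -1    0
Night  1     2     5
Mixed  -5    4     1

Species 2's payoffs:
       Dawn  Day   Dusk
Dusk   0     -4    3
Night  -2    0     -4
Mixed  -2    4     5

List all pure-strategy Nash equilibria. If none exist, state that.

(Dusk, Dawn): Species 1 can switch to Night (-3 → 1). Not NE.
(Dusk, Day): Species 1 can switch to Night (-1 → 2). Not NE.
(Dusk, Dusk): Species 1 can switch to Night (0 → 5). Not NE.
(Night, Dawn): Species 2 can switch to Day (-2 → 0). Not NE.
(Night, Day): Species 1 can switch to Mixed (2 → 4). Not NE.
(Night, Dusk): Species 2 can switch to Dawn (-4 → -2). Not NE.
(Mixed, Dawn): Species 1 can switch to Dusk (-5 → -3). Not NE.
(Mixed, Day): Species 2 can switch to Dusk (4 → 5). Not NE.
(Mixed, Dusk): Species 1 can switch to Night (1 → 5). Not NE.

This game has no pure Nash equilibrium.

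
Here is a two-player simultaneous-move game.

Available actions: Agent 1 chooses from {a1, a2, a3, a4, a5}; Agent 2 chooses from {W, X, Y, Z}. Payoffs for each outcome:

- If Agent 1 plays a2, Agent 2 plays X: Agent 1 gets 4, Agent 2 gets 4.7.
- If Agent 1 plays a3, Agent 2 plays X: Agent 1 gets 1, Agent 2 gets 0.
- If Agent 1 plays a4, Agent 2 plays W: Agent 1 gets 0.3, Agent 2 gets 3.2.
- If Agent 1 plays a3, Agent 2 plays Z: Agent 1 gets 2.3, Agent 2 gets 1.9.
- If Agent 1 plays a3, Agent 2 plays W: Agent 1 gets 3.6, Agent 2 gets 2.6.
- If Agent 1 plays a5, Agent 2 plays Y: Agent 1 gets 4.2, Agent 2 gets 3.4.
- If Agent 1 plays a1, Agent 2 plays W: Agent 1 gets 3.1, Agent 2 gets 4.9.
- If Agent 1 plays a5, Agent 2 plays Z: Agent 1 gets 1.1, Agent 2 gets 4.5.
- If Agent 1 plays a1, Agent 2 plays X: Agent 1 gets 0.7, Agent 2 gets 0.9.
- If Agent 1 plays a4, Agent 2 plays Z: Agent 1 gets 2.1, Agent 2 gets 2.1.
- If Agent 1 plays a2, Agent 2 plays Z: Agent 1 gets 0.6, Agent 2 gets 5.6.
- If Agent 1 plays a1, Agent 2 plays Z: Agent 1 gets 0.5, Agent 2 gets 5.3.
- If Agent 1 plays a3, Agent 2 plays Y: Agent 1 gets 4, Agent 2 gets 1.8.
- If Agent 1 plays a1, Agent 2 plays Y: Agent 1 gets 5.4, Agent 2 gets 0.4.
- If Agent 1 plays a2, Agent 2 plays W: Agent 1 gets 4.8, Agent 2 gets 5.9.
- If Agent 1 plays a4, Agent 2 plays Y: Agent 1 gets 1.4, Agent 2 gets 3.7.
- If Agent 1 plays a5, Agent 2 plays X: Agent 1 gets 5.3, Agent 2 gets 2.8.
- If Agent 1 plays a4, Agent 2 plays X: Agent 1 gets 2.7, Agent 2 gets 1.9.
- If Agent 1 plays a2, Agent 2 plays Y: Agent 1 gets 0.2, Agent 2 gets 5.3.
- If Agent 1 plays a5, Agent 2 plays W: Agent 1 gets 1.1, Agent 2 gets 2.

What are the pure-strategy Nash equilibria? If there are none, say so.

For each player, find the best response to each opponent profile; mutual best responses are the pure NE.
Agent 1 against W: payoffs 3.1, 4.8, 3.6, 0.3, 1.1 → best response a2.
Agent 1 against X: payoffs 0.7, 4, 1, 2.7, 5.3 → best response a5.
Agent 1 against Y: payoffs 5.4, 0.2, 4, 1.4, 4.2 → best response a1.
Agent 1 against Z: payoffs 0.5, 0.6, 2.3, 2.1, 1.1 → best response a3.
Agent 2 against a1: payoffs 4.9, 0.9, 0.4, 5.3 → best response Z.
Agent 2 against a2: payoffs 5.9, 4.7, 5.3, 5.6 → best response W.
Agent 2 against a3: payoffs 2.6, 0, 1.8, 1.9 → best response W.
Agent 2 against a4: payoffs 3.2, 1.9, 3.7, 2.1 → best response Y.
Agent 2 against a5: payoffs 2, 2.8, 3.4, 4.5 → best response Z.
Mutual best responses: (a2, W).

(a2, W)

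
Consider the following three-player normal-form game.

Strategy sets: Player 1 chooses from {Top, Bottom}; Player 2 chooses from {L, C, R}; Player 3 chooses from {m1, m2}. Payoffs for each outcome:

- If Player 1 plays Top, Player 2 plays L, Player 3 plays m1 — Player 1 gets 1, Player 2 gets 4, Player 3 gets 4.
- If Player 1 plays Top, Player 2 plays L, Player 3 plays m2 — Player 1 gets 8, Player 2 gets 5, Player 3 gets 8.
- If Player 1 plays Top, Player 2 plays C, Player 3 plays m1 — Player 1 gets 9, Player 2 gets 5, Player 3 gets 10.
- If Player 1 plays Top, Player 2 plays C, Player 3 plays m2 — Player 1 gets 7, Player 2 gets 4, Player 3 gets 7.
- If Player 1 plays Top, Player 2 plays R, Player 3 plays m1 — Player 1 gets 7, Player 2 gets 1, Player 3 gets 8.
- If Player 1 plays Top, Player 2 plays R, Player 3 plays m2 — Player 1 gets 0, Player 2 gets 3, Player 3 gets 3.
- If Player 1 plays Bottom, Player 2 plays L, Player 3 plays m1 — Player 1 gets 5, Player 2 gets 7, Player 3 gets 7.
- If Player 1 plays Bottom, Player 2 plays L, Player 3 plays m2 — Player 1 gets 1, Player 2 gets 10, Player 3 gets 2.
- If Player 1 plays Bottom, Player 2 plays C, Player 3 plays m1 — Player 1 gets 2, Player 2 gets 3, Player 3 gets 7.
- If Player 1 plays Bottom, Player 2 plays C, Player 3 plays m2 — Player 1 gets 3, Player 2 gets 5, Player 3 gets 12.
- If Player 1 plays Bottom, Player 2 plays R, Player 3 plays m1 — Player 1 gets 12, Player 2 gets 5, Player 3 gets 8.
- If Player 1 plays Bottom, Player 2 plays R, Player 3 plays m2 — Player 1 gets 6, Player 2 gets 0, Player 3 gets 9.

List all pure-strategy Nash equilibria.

Pure-strategy Nash equilibria: (Top, L, m2), (Top, C, m1), (Bottom, L, m1)

For each strategy profile, look for a profitable unilateral deviation.
(Top, L, m1): Player 1 can switch to Bottom (1 → 5). Not NE.
(Top, L, m2): Player 1 gets 8, best alternative 1; Player 2 gets 5, best alternative 4; Player 3 gets 8, best alternative 4. No profitable deviation — NE.
(Top, C, m1): Player 1 gets 9, best alternative 2; Player 2 gets 5, best alternative 4; Player 3 gets 10, best alternative 7. No profitable deviation — NE.
(Top, C, m2): Player 2 can switch to L (4 → 5). Not NE.
(Top, R, m1): Player 1 can switch to Bottom (7 → 12). Not NE.
(Top, R, m2): Player 1 can switch to Bottom (0 → 6). Not NE.
(Bottom, L, m1): Player 1 gets 5, best alternative 1; Player 2 gets 7, best alternative 5; Player 3 gets 7, best alternative 2. No profitable deviation — NE.
(Bottom, L, m2): Player 1 can switch to Top (1 → 8). Not NE.
(Bottom, C, m1): Player 1 can switch to Top (2 → 9). Not NE.
(Bottom, C, m2): Player 1 can switch to Top (3 → 7). Not NE.
(Bottom, R, m1): Player 2 can switch to L (5 → 7). Not NE.
(Bottom, R, m2): Player 2 can switch to L (0 → 10). Not NE.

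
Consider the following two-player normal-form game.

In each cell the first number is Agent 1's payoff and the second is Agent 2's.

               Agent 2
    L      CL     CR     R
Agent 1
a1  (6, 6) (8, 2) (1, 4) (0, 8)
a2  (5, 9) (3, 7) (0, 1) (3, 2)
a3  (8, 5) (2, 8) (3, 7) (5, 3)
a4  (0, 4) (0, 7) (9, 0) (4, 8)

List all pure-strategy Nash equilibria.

none

Agent 1 against L: payoffs 6, 5, 8, 0 → best response a3.
Agent 1 against CL: payoffs 8, 3, 2, 0 → best response a1.
Agent 1 against CR: payoffs 1, 0, 3, 9 → best response a4.
Agent 1 against R: payoffs 0, 3, 5, 4 → best response a3.
Agent 2 against a1: payoffs 6, 2, 4, 8 → best response R.
Agent 2 against a2: payoffs 9, 7, 1, 2 → best response L.
Agent 2 against a3: payoffs 5, 8, 7, 3 → best response CL.
Agent 2 against a4: payoffs 4, 7, 0, 8 → best response R.
No profile is a mutual best response for all players.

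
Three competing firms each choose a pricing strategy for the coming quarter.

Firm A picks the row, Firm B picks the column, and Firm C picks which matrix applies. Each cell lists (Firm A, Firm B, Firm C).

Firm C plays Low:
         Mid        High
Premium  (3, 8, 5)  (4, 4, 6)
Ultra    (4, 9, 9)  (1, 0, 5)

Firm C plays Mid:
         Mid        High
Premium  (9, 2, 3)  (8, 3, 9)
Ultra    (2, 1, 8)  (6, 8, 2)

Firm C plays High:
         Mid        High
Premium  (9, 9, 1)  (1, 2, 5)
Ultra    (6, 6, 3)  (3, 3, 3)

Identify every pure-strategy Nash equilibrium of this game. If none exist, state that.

(Premium, Mid, Low): Firm A can switch to Ultra (3 → 4). Not NE.
(Premium, Mid, Mid): Firm B can switch to High (2 → 3). Not NE.
(Premium, Mid, High): Firm C can switch to Low (1 → 5). Not NE.
(Premium, High, Low): Firm B can switch to Mid (4 → 8). Not NE.
(Premium, High, Mid): Firm A gets 8, best alternative 6; Firm B gets 3, best alternative 2; Firm C gets 9, best alternative 6. No profitable deviation — NE.
(Premium, High, High): Firm A can switch to Ultra (1 → 3). Not NE.
(Ultra, Mid, Low): Firm A gets 4, best alternative 3; Firm B gets 9, best alternative 0; Firm C gets 9, best alternative 8. No profitable deviation — NE.
(Ultra, Mid, Mid): Firm A can switch to Premium (2 → 9). Not NE.
(Ultra, Mid, High): Firm A can switch to Premium (6 → 9). Not NE.
(Ultra, High, Low): Firm A can switch to Premium (1 → 4). Not NE.
(Ultra, High, Mid): Firm A can switch to Premium (6 → 8). Not NE.
(Ultra, High, High): Firm B can switch to Mid (3 → 6). Not NE.

Pure-strategy Nash equilibria: (Premium, High, Mid), (Ultra, Mid, Low)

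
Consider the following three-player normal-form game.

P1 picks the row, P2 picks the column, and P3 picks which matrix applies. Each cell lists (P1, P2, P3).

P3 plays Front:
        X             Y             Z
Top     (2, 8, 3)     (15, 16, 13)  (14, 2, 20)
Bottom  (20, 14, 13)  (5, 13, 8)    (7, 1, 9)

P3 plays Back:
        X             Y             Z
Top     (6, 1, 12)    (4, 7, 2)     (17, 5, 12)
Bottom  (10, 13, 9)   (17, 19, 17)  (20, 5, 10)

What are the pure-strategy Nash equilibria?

The pure Nash equilibria are (Top, Y, Front); (Bottom, X, Front); (Bottom, Y, Back).

Check each profile: it is a Nash equilibrium iff no player can strictly gain by switching unilaterally.
(Top, X, Front): P1 can switch to Bottom (2 → 20). Not NE.
(Top, X, Back): P1 can switch to Bottom (6 → 10). Not NE.
(Top, Y, Front): P1 gets 15, best alternative 5; P2 gets 16, best alternative 8; P3 gets 13, best alternative 2. No profitable deviation — NE.
(Top, Y, Back): P1 can switch to Bottom (4 → 17). Not NE.
(Top, Z, Front): P2 can switch to X (2 → 8). Not NE.
(Top, Z, Back): P1 can switch to Bottom (17 → 20). Not NE.
(Bottom, X, Front): P1 gets 20, best alternative 2; P2 gets 14, best alternative 13; P3 gets 13, best alternative 9. No profitable deviation — NE.
(Bottom, X, Back): P2 can switch to Y (13 → 19). Not NE.
(Bottom, Y, Back): P1 gets 17, best alternative 4; P2 gets 19, best alternative 13; P3 gets 17, best alternative 8. No profitable deviation — NE.
(The remaining 3 profiles each have a profitable deviation by the same check.)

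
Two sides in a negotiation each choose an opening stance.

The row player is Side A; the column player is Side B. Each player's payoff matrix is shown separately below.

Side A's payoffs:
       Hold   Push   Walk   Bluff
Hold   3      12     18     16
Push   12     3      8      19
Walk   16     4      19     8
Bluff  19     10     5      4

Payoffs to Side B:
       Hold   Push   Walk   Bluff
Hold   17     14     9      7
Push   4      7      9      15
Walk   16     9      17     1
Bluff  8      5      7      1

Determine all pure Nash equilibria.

The pure Nash equilibria are (Push, Bluff); (Walk, Walk); (Bluff, Hold).

(Hold, Hold): Side A can switch to Push (3 → 12). Not NE.
(Hold, Push): Side B can switch to Hold (14 → 17). Not NE.
(Hold, Walk): Side A can switch to Walk (18 → 19). Not NE.
(Hold, Bluff): Side A can switch to Push (16 → 19). Not NE.
(Push, Hold): Side A can switch to Walk (12 → 16). Not NE.
(Push, Push): Side A can switch to Hold (3 → 12). Not NE.
(Push, Walk): Side A can switch to Hold (8 → 18). Not NE.
(Push, Bluff): Side A gets 19, best alternative 16; Side B gets 15, best alternative 9. No profitable deviation — NE.
(Walk, Hold): Side A can switch to Bluff (16 → 19). Not NE.
(Walk, Walk): Side A gets 19, best alternative 18; Side B gets 17, best alternative 16. No profitable deviation — NE.
(Bluff, Hold): Side A gets 19, best alternative 16; Side B gets 8, best alternative 7. No profitable deviation — NE.
(The remaining 5 profiles each have a profitable deviation by the same check.)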